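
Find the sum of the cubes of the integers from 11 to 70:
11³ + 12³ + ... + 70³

Use ∑_{k=1}^{n} k³ = [n(n+1)/2]², then subtract the first 10 terms.
∑_{k=1}^{70} k³ = [70×71/2]² = 2485² = 6175225
∑_{k=1}^{10} k³ = [10×11/2]² = 55² = 3025
∑_{k=11}^{70} k³ = 6175225 - 3025 = 6172200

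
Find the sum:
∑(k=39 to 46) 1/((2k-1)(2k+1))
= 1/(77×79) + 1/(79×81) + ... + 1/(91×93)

Partial fractions: 1/((2k-1)(2k+1)) = (1/2)[1/(2k-1) - 1/(2k+1)]
The series telescopes:
= (1/2)[1/77 - 1/93]
= 8/7161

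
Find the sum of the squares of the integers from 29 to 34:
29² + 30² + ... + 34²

Use ∑_{k=1}^{n} k² = n(n+1)(2n+1)/6, then subtract the first 28 terms.
∑_{k=1}^{34} k² = 34×35×69/6 = 13685
∑_{k=1}^{28} k² = 28×29×57/6 = 7714
∑_{k=29}^{34} k² = 13685 - 7714 = 5971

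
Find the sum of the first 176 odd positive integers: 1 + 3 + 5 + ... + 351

Sum of first n odd numbers = n²
= 176²
= 30976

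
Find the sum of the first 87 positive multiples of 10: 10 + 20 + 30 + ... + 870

Factor out 10: = 10(1 + 2 + ... + 87) = 10 × n(n+1)/2
= 10 × 87×88/2
= 10 × 3828
= 38280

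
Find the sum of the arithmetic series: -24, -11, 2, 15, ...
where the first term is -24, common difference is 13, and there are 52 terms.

Sₙ = n/2 × (first + last)
Last term = a + (n-1)d = -24 + (52-1)×13 = 639
S_52 = 52/2 × (-24 + 639)
S_52 = 52/2 × 615 = 15990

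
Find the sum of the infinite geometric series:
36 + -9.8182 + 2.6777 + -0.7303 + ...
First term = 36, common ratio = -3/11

For |r| < 1, S = a / (1 - r)
S = 36 / (1 - (-3/11))
S = 36 / (14/11)
S = 198/7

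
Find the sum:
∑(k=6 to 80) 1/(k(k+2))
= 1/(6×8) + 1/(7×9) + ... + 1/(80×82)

Partial fractions: 1/(k(k+2)) = (1/2)[1/k - 1/(k+2)]
Telescoping leaves the first two and last two terms:
= (1/2)[1/6 + 1/7 - 1/81 - 1/82]
= 6625/46494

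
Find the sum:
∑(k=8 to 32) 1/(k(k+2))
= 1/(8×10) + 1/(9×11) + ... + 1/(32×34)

Partial fractions: 1/(k(k+2)) = (1/2)[1/k - 1/(k+2)]
Telescoping leaves the first two and last two terms:
= (1/2)[1/8 + 1/9 - 1/33 - 1/34]
= 2375/26928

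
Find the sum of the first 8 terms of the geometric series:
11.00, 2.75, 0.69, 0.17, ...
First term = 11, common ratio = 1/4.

Sₙ = a(1 - rⁿ) / (1 - r)
S_8 = 11(1 - (1/4)^8) / (1 - (1/4))
S_8 = 11(1 - (1/65536)) / (3/4)
S_8 = 240295/16384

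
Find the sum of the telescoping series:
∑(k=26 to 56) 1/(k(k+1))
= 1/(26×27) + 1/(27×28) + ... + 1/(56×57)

Partial fractions: 1/(k(k+1)) = 1/k - 1/(k+1)
The series telescopes:
= (1/26 - 1/27) + (1/27 - 1/28) + ... + (1/56 - 1/57)
= 1/26 - 1/57
= 31/1482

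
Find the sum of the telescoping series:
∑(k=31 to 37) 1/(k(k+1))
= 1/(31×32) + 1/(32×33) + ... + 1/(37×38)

Partial fractions: 1/(k(k+1)) = 1/k - 1/(k+1)
The series telescopes:
= (1/31 - 1/32) + (1/32 - 1/33) + ... + (1/37 - 1/38)
= 1/31 - 1/38
= 7/1178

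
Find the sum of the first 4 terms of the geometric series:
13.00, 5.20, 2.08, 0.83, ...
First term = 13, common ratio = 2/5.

Sₙ = a(1 - rⁿ) / (1 - r)
S_4 = 13(1 - (2/5)^4) / (1 - (2/5))
S_4 = 13(1 - (16/625)) / (3/5)
S_4 = 2639/125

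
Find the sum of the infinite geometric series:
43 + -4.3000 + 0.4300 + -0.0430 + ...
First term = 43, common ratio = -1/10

For |r| < 1, S = a / (1 - r)
S = 43 / (1 - (-1/10))
S = 43 / (11/10)
S = 430/11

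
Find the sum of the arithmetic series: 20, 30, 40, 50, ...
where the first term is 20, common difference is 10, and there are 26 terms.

Sₙ = n/2 × (first + last)
Last term = a + (n-1)d = 20 + (26-1)×10 = 270
S_26 = 26/2 × (20 + 270)
S_26 = 26/2 × 290 = 3770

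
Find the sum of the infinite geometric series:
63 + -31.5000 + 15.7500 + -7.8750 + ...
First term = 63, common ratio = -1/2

For |r| < 1, S = a / (1 - r)
S = 63 / (1 - (-1/2))
S = 63 / (3/2)
S = 42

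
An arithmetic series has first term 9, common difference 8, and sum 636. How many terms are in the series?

Using S = n/2 × [2a + (n-1)d]
636 = n/2 × [2(9) + (n-1)(8)]
636 = n/2 × [18 + 8n - 8]
1272 = n × [10 + 8n]
8n² + (10)n - 1272 = 0
Discriminant: Δ = (10)² - 4(8)(-1272) = 100 + 40704 = 40804
√Δ = 202
n = [-(10) + √Δ] / (2·8) = (-10 + 202) / 16 = 192 / 16 = 12
(The negative root is discarded since n must be a positive integer.)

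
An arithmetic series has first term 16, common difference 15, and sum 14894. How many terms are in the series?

Using S = n/2 × [2a + (n-1)d]
14894 = n/2 × [2(16) + (n-1)(15)]
14894 = n/2 × [32 + 15n - 15]
29788 = n × [17 + 15n]
15n² + (17)n - 29788 = 0
Discriminant: Δ = (17)² - 4(15)(-29788) = 289 + 1787280 = 1787569
√Δ = 1337
n = [-(17) + √Δ] / (2·15) = (-17 + 1337) / 30 = 1320 / 30 = 44
(The negative root is discarded since n must be a positive integer.)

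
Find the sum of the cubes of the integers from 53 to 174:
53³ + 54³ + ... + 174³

Use ∑_{k=1}^{n} k³ = [n(n+1)/2]², then subtract the first 52 terms.
∑_{k=1}^{174} k³ = [174×175/2]² = 15225² = 231800625
∑_{k=1}^{52} k³ = [52×53/2]² = 1378² = 1898884
∑_{k=53}^{174} k³ = 231800625 - 1898884 = 229901741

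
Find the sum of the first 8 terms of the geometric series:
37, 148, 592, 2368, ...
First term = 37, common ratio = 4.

Sₙ = a(1 - rⁿ) / (1 - r)
S_8 = 37(1 - 4^8) / (1 - 4)
S_8 = 37(1 - 65536) / (-3)
S_8 = 808265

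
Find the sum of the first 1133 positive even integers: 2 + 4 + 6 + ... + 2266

Sum of first n even numbers = n(n+1)
= 1133×1134
= 1284822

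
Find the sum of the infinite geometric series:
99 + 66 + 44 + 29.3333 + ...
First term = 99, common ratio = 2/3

For |r| < 1, S = a / (1 - r)
S = 99 / (1 - (2/3))
S = 99 / (1/3)
S = 297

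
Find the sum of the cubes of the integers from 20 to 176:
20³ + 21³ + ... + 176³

Use ∑_{k=1}^{n} k³ = [n(n+1)/2]², then subtract the first 19 terms.
∑_{k=1}^{176} k³ = [176×177/2]² = 15576² = 242611776
∑_{k=1}^{19} k³ = [19×20/2]² = 190² = 36100
∑_{k=20}^{176} k³ = 242611776 - 36100 = 242575676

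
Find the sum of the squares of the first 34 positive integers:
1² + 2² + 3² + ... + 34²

Formula: ∑k² = n(n+1)(2n+1)/6
= 34×35×69/6
= 82110/6
= 13685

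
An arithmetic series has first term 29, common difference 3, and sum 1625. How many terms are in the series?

Using S = n/2 × [2a + (n-1)d]
1625 = n/2 × [2(29) + (n-1)(3)]
1625 = n/2 × [58 + 3n - 3]
3250 = n × [55 + 3n]
3n² + (55)n - 3250 = 0
Discriminant: Δ = (55)² - 4(3)(-3250) = 3025 + 39000 = 42025
√Δ = 205
n = [-(55) + √Δ] / (2·3) = (-55 + 205) / 6 = 150 / 6 = 25
(The negative root is discarded since n must be a positive integer.)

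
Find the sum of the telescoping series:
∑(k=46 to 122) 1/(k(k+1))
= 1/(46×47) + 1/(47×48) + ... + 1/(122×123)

Partial fractions: 1/(k(k+1)) = 1/k - 1/(k+1)
The series telescopes:
= (1/46 - 1/47) + (1/47 - 1/48) + ... + (1/122 - 1/123)
= 1/46 - 1/123
= 77/5658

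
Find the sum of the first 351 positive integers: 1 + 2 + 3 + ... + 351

Formula: ∑k = n(n+1)/2
= 351×352/2
= 123552/2
= 61776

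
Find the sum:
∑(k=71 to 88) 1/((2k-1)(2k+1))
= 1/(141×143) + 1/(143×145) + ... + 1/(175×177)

Partial fractions: 1/((2k-1)(2k+1)) = (1/2)[1/(2k-1) - 1/(2k+1)]
The series telescopes:
= (1/2)[1/141 - 1/177]
= 2/2773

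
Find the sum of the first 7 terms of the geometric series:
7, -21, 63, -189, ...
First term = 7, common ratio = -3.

Sₙ = a(1 - rⁿ) / (1 - r)
S_7 = 7(1 - (-3)^7) / (1 - (-3))
S_7 = 7(1 - (-2187)) / (4)
S_7 = 3829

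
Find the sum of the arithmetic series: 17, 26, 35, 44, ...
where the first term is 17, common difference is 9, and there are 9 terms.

Sₙ = n/2 × (first + last)
Last term = a + (n-1)d = 17 + (9-1)×9 = 89
S_9 = 9/2 × (17 + 89)
S_9 = 9/2 × 106 = 477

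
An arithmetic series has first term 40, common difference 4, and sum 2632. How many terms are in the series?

Using S = n/2 × [2a + (n-1)d]
2632 = n/2 × [2(40) + (n-1)(4)]
2632 = n/2 × [80 + 4n - 4]
5264 = n × [76 + 4n]
4n² + (76)n - 5264 = 0
Discriminant: Δ = (76)² - 4(4)(-5264) = 5776 + 84224 = 90000
√Δ = 300
n = [-(76) + √Δ] / (2·4) = (-76 + 300) / 8 = 224 / 8 = 28
(The negative root is discarded since n must be a positive integer.)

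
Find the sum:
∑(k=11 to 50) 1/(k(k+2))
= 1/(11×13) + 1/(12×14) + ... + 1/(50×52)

Partial fractions: 1/(k(k+2)) = (1/2)[1/k - 1/(k+2)]
Telescoping leaves the first two and last two terms:
= (1/2)[1/11 + 1/12 - 1/51 - 1/52]
= 1975/29172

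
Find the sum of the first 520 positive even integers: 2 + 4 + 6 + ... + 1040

Sum of first n even numbers = n(n+1)
= 520×521
= 270920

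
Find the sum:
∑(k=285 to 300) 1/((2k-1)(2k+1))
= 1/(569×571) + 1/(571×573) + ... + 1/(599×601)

Partial fractions: 1/((2k-1)(2k+1)) = (1/2)[1/(2k-1) - 1/(2k+1)]
The series telescopes:
= (1/2)[1/569 - 1/601]
= 16/341969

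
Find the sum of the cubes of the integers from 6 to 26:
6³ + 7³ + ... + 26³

Use ∑_{k=1}^{n} k³ = [n(n+1)/2]², then subtract the first 5 terms.
∑_{k=1}^{26} k³ = [26×27/2]² = 351² = 123201
∑_{k=1}^{5} k³ = [5×6/2]² = 15² = 225
∑_{k=6}^{26} k³ = 123201 - 225 = 122976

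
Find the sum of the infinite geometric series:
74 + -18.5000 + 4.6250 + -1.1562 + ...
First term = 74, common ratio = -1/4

For |r| < 1, S = a / (1 - r)
S = 74 / (1 - (-1/4))
S = 74 / (5/4)
S = 296/5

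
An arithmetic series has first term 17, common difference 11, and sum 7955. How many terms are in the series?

Using S = n/2 × [2a + (n-1)d]
7955 = n/2 × [2(17) + (n-1)(11)]
7955 = n/2 × [34 + 11n - 11]
15910 = n × [23 + 11n]
11n² + (23)n - 15910 = 0
Discriminant: Δ = (23)² - 4(11)(-15910) = 529 + 700040 = 700569
√Δ = 837
n = [-(23) + √Δ] / (2·11) = (-23 + 837) / 22 = 814 / 22 = 37
(The negative root is discarded since n must be a positive integer.)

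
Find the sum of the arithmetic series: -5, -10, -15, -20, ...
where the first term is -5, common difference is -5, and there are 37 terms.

Sₙ = n/2 × (first + last)
Last term = a + (n-1)d = -5 + (37-1)×(-5) = -185
S_37 = 37/2 × (-5 + (-185))
S_37 = 37/2 × (-190) = -3515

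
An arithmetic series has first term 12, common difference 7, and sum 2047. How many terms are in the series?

Using S = n/2 × [2a + (n-1)d]
2047 = n/2 × [2(12) + (n-1)(7)]
2047 = n/2 × [24 + 7n - 7]
4094 = n × [17 + 7n]
7n² + (17)n - 4094 = 0
Discriminant: Δ = (17)² - 4(7)(-4094) = 289 + 114632 = 114921
√Δ = 339
n = [-(17) + √Δ] / (2·7) = (-17 + 339) / 14 = 322 / 14 = 23
(The negative root is discarded since n must be a positive integer.)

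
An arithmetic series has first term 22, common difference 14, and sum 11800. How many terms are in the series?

Using S = n/2 × [2a + (n-1)d]
11800 = n/2 × [2(22) + (n-1)(14)]
11800 = n/2 × [44 + 14n - 14]
23600 = n × [30 + 14n]
14n² + (30)n - 23600 = 0
Discriminant: Δ = (30)² - 4(14)(-23600) = 900 + 1321600 = 1322500
√Δ = 1150
n = [-(30) + √Δ] / (2·14) = (-30 + 1150) / 28 = 1120 / 28 = 40
(The negative root is discarded since n must be a positive integer.)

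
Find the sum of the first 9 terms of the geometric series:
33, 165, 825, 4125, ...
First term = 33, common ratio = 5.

Sₙ = a(1 - rⁿ) / (1 - r)
S_9 = 33(1 - 5^9) / (1 - 5)
S_9 = 33(1 - 1953125) / (-4)
S_9 = 16113273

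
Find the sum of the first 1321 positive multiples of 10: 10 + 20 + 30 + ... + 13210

Factor out 10: = 10(1 + 2 + ... + 1321) = 10 × n(n+1)/2
= 10 × 1321×1322/2
= 10 × 873181
= 8731810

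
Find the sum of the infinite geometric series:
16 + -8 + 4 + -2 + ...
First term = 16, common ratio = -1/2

For |r| < 1, S = a / (1 - r)
S = 16 / (1 - (-1/2))
S = 16 / (3/2)
S = 32/3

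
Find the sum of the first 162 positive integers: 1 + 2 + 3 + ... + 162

Formula: ∑k = n(n+1)/2
= 162×163/2
= 26406/2
= 13203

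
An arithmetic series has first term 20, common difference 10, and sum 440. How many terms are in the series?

Using S = n/2 × [2a + (n-1)d]
440 = n/2 × [2(20) + (n-1)(10)]
440 = n/2 × [40 + 10n - 10]
880 = n × [30 + 10n]
10n² + (30)n - 880 = 0
Discriminant: Δ = (30)² - 4(10)(-880) = 900 + 35200 = 36100
√Δ = 190
n = [-(30) + √Δ] / (2·10) = (-30 + 190) / 20 = 160 / 20 = 8
(The negative root is discarded since n must be a positive integer.)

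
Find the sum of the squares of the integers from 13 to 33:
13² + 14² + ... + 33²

Use ∑_{k=1}^{n} k² = n(n+1)(2n+1)/6, then subtract the first 12 terms.
∑_{k=1}^{33} k² = 33×34×67/6 = 12529
∑_{k=1}^{12} k² = 12×13×25/6 = 650
∑_{k=13}^{33} k² = 12529 - 650 = 11879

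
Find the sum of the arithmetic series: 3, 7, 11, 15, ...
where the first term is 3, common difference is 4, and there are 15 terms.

Sₙ = n/2 × (first + last)
Last term = a + (n-1)d = 3 + (15-1)×4 = 59
S_15 = 15/2 × (3 + 59)
S_15 = 15/2 × 62 = 465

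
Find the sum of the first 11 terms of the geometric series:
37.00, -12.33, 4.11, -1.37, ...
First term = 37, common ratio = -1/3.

Sₙ = a(1 - rⁿ) / (1 - r)
S_11 = 37(1 - (-1/3)^11) / (1 - (-1/3))
S_11 = 37(1 - (-1/177147)) / (4/3)
S_11 = 1638619/59049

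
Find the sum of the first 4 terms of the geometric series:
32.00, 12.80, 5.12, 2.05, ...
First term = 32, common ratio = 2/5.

Sₙ = a(1 - rⁿ) / (1 - r)
S_4 = 32(1 - (2/5)^4) / (1 - (2/5))
S_4 = 32(1 - (16/625)) / (3/5)
S_4 = 6496/125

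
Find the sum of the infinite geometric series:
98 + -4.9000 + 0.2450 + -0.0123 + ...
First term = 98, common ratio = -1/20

For |r| < 1, S = a / (1 - r)
S = 98 / (1 - (-1/20))
S = 98 / (21/20)
S = 280/3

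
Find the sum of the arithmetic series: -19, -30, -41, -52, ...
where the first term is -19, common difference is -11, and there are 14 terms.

Sₙ = n/2 × (first + last)
Last term = a + (n-1)d = -19 + (14-1)×(-11) = -162
S_14 = 14/2 × (-19 + (-162))
S_14 = 14/2 × (-181) = -1267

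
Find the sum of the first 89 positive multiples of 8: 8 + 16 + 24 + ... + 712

Factor out 8: = 8(1 + 2 + ... + 89) = 8 × n(n+1)/2
= 8 × 89×90/2
= 8 × 4005
= 32040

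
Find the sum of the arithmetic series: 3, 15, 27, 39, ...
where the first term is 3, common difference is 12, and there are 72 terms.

Sₙ = n/2 × (first + last)
Last term = a + (n-1)d = 3 + (72-1)×12 = 855
S_72 = 72/2 × (3 + 855)
S_72 = 72/2 × 858 = 30888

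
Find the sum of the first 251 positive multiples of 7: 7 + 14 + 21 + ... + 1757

Factor out 7: = 7(1 + 2 + ... + 251) = 7 × n(n+1)/2
= 7 × 251×252/2
= 7 × 31626
= 221382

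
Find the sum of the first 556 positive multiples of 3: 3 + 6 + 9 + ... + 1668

Factor out 3: = 3(1 + 2 + ... + 556) = 3 × n(n+1)/2
= 3 × 556×557/2
= 3 × 154846
= 464538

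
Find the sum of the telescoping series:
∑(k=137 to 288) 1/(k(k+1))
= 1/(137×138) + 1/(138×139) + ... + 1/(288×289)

Partial fractions: 1/(k(k+1)) = 1/k - 1/(k+1)
The series telescopes:
= (1/137 - 1/138) + (1/138 - 1/139) + ... + (1/288 - 1/289)
= 1/137 - 1/289
= 152/39593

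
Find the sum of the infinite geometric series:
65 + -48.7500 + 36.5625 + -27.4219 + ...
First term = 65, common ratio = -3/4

For |r| < 1, S = a / (1 - r)
S = 65 / (1 - (-3/4))
S = 65 / (7/4)
S = 260/7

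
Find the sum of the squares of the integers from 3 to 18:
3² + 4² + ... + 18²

Use ∑_{k=1}^{n} k² = n(n+1)(2n+1)/6, then subtract the first 2 terms.
∑_{k=1}^{18} k² = 18×19×37/6 = 2109
∑_{k=1}^{2} k² = 2×3×5/6 = 5
∑_{k=3}^{18} k² = 2109 - 5 = 2104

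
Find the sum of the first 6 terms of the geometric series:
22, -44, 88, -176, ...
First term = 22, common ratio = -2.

Sₙ = a(1 - rⁿ) / (1 - r)
S_6 = 22(1 - (-2)^6) / (1 - (-2))
S_6 = 22(1 - 64) / (3)
S_6 = -462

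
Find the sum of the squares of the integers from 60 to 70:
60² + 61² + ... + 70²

Use ∑_{k=1}^{n} k² = n(n+1)(2n+1)/6, then subtract the first 59 terms.
∑_{k=1}^{70} k² = 70×71×141/6 = 116795
∑_{k=1}^{59} k² = 59×60×119/6 = 70210
∑_{k=60}^{70} k² = 116795 - 70210 = 46585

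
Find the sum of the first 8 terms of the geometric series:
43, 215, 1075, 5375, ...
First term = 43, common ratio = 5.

Sₙ = a(1 - rⁿ) / (1 - r)
S_8 = 43(1 - 5^8) / (1 - 5)
S_8 = 43(1 - 390625) / (-4)
S_8 = 4199208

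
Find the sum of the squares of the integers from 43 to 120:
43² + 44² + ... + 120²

Use ∑_{k=1}^{n} k² = n(n+1)(2n+1)/6, then subtract the first 42 terms.
∑_{k=1}^{120} k² = 120×121×241/6 = 583220
∑_{k=1}^{42} k² = 42×43×85/6 = 25585
∑_{k=43}^{120} k² = 583220 - 25585 = 557635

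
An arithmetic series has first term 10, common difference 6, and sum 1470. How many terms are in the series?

Using S = n/2 × [2a + (n-1)d]
1470 = n/2 × [2(10) + (n-1)(6)]
1470 = n/2 × [20 + 6n - 6]
2940 = n × [14 + 6n]
6n² + (14)n - 2940 = 0
Discriminant: Δ = (14)² - 4(6)(-2940) = 196 + 70560 = 70756
√Δ = 266
n = [-(14) + √Δ] / (2·6) = (-14 + 266) / 12 = 252 / 12 = 21
(The negative root is discarded since n must be a positive integer.)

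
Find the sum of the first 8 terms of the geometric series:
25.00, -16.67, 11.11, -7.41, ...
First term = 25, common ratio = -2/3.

Sₙ = a(1 - rⁿ) / (1 - r)
S_8 = 25(1 - (-2/3)^8) / (1 - (-2/3))
S_8 = 25(1 - (256/6561)) / (5/3)
S_8 = 31525/2187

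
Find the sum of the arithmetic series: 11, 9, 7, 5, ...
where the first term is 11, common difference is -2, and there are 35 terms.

Sₙ = n/2 × (first + last)
Last term = a + (n-1)d = 11 + (35-1)×(-2) = -57
S_35 = 35/2 × (11 + (-57))
S_35 = 35/2 × (-46) = -805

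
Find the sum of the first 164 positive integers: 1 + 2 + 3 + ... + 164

Formula: ∑k = n(n+1)/2
= 164×165/2
= 27060/2
= 13530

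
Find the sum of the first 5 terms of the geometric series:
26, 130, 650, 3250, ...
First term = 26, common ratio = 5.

Sₙ = a(1 - rⁿ) / (1 - r)
S_5 = 26(1 - 5^5) / (1 - 5)
S_5 = 26(1 - 3125) / (-4)
S_5 = 20306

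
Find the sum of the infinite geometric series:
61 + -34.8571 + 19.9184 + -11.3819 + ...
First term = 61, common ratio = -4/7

For |r| < 1, S = a / (1 - r)
S = 61 / (1 - (-4/7))
S = 61 / (11/7)
S = 427/11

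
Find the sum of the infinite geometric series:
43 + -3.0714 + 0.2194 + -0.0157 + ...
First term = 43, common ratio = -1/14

For |r| < 1, S = a / (1 - r)
S = 43 / (1 - (-1/14))
S = 43 / (15/14)
S = 602/15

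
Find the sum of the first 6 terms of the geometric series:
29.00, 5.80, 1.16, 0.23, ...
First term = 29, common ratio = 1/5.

Sₙ = a(1 - rⁿ) / (1 - r)
S_6 = 29(1 - (1/5)^6) / (1 - (1/5))
S_6 = 29(1 - (1/15625)) / (4/5)
S_6 = 113274/3125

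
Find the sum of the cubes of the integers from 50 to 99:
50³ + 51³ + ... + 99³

Use ∑_{k=1}^{n} k³ = [n(n+1)/2]², then subtract the first 49 terms.
∑_{k=1}^{99} k³ = [99×100/2]² = 4950² = 24502500
∑_{k=1}^{49} k³ = [49×50/2]² = 1225² = 1500625
∑_{k=50}^{99} k³ = 24502500 - 1500625 = 23001875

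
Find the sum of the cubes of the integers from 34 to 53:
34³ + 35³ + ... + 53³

Use ∑_{k=1}^{n} k³ = [n(n+1)/2]², then subtract the first 33 terms.
∑_{k=1}^{53} k³ = [53×54/2]² = 1431² = 2047761
∑_{k=1}^{33} k³ = [33×34/2]² = 561² = 314721
∑_{k=34}^{53} k³ = 2047761 - 314721 = 1733040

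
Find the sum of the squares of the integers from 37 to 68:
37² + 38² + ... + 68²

Use ∑_{k=1}^{n} k² = n(n+1)(2n+1)/6, then subtract the first 36 terms.
∑_{k=1}^{68} k² = 68×69×137/6 = 107134
∑_{k=1}^{36} k² = 36×37×73/6 = 16206
∑_{k=37}^{68} k² = 107134 - 16206 = 90928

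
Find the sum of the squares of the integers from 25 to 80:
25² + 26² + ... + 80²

Use ∑_{k=1}^{n} k² = n(n+1)(2n+1)/6, then subtract the first 24 terms.
∑_{k=1}^{80} k² = 80×81×161/6 = 173880
∑_{k=1}^{24} k² = 24×25×49/6 = 4900
∑_{k=25}^{80} k² = 173880 - 4900 = 168980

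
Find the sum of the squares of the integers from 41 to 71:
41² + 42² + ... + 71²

Use ∑_{k=1}^{n} k² = n(n+1)(2n+1)/6, then subtract the first 40 terms.
∑_{k=1}^{71} k² = 71×72×143/6 = 121836
∑_{k=1}^{40} k² = 40×41×81/6 = 22140
∑_{k=41}^{71} k² = 121836 - 22140 = 99696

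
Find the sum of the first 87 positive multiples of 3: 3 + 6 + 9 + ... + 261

Factor out 3: = 3(1 + 2 + ... + 87) = 3 × n(n+1)/2
= 3 × 87×88/2
= 3 × 3828
= 11484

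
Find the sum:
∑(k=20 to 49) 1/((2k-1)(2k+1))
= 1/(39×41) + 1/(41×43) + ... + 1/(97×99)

Partial fractions: 1/((2k-1)(2k+1)) = (1/2)[1/(2k-1) - 1/(2k+1)]
The series telescopes:
= (1/2)[1/39 - 1/99]
= 10/1287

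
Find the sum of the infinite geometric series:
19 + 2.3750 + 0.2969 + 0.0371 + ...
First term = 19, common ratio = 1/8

For |r| < 1, S = a / (1 - r)
S = 19 / (1 - (1/8))
S = 19 / (7/8)
S = 152/7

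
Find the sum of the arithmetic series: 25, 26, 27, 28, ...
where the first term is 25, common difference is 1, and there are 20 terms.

Sₙ = n/2 × (first + last)
Last term = a + (n-1)d = 25 + (20-1)×1 = 44
S_20 = 20/2 × (25 + 44)
S_20 = 20/2 × 69 = 690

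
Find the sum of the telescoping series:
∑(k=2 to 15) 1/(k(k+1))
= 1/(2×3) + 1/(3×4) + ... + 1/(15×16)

Partial fractions: 1/(k(k+1)) = 1/k - 1/(k+1)
The series telescopes:
= (1/2 - 1/3) + (1/3 - 1/4) + ... + (1/15 - 1/16)
= 1/2 - 1/16
= 7/16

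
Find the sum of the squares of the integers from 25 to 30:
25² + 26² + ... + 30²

Use ∑_{k=1}^{n} k² = n(n+1)(2n+1)/6, then subtract the first 24 terms.
∑_{k=1}^{30} k² = 30×31×61/6 = 9455
∑_{k=1}^{24} k² = 24×25×49/6 = 4900
∑_{k=25}^{30} k² = 9455 - 4900 = 4555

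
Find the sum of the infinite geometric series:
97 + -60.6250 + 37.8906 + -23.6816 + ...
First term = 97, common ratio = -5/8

For |r| < 1, S = a / (1 - r)
S = 97 / (1 - (-5/8))
S = 97 / (13/8)
S = 776/13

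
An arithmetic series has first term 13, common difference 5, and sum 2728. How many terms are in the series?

Using S = n/2 × [2a + (n-1)d]
2728 = n/2 × [2(13) + (n-1)(5)]
2728 = n/2 × [26 + 5n - 5]
5456 = n × [21 + 5n]
5n² + (21)n - 5456 = 0
Discriminant: Δ = (21)² - 4(5)(-5456) = 441 + 109120 = 109561
√Δ = 331
n = [-(21) + √Δ] / (2·5) = (-21 + 331) / 10 = 310 / 10 = 31
(The negative root is discarded since n must be a positive integer.)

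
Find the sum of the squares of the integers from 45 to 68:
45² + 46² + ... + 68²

Use ∑_{k=1}^{n} k² = n(n+1)(2n+1)/6, then subtract the first 44 terms.
∑_{k=1}^{68} k² = 68×69×137/6 = 107134
∑_{k=1}^{44} k² = 44×45×89/6 = 29370
∑_{k=45}^{68} k² = 107134 - 29370 = 77764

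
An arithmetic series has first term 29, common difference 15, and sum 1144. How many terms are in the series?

Using S = n/2 × [2a + (n-1)d]
1144 = n/2 × [2(29) + (n-1)(15)]
1144 = n/2 × [58 + 15n - 15]
2288 = n × [43 + 15n]
15n² + (43)n - 2288 = 0
Discriminant: Δ = (43)² - 4(15)(-2288) = 1849 + 137280 = 139129
√Δ = 373
n = [-(43) + √Δ] / (2·15) = (-43 + 373) / 30 = 330 / 30 = 11
(The negative root is discarded since n must be a positive integer.)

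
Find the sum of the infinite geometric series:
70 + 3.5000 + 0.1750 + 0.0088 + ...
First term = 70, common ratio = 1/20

For |r| < 1, S = a / (1 - r)
S = 70 / (1 - (1/20))
S = 70 / (19/20)
S = 1400/19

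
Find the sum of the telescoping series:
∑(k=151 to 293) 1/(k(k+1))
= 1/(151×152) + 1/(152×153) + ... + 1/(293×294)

Partial fractions: 1/(k(k+1)) = 1/k - 1/(k+1)
The series telescopes:
= (1/151 - 1/152) + (1/152 - 1/153) + ... + (1/293 - 1/294)
= 1/151 - 1/294
= 143/44394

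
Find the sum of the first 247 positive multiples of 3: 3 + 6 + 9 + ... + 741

Factor out 3: = 3(1 + 2 + ... + 247) = 3 × n(n+1)/2
= 3 × 247×248/2
= 3 × 30628
= 91884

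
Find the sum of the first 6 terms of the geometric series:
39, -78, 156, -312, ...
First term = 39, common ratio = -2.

Sₙ = a(1 - rⁿ) / (1 - r)
S_6 = 39(1 - (-2)^6) / (1 - (-2))
S_6 = 39(1 - 64) / (3)
S_6 = -819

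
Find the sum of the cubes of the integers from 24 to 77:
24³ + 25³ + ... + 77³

Use ∑_{k=1}^{n} k³ = [n(n+1)/2]², then subtract the first 23 terms.
∑_{k=1}^{77} k³ = [77×78/2]² = 3003² = 9018009
∑_{k=1}^{23} k³ = [23×24/2]² = 276² = 76176
∑_{k=24}^{77} k³ = 9018009 - 76176 = 8941833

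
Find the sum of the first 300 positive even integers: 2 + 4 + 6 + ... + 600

Sum of first n even numbers = n(n+1)
= 300×301
= 90300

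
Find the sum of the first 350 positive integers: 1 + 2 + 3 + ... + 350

Formula: ∑k = n(n+1)/2
= 350×351/2
= 122850/2
= 61425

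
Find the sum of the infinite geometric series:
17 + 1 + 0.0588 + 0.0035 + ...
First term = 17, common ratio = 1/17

For |r| < 1, S = a / (1 - r)
S = 17 / (1 - (1/17))
S = 17 / (16/17)
S = 289/16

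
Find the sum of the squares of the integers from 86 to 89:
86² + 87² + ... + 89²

Use ∑_{k=1}^{n} k² = n(n+1)(2n+1)/6, then subtract the first 85 terms.
∑_{k=1}^{89} k² = 89×90×179/6 = 238965
∑_{k=1}^{85} k² = 85×86×171/6 = 208335
∑_{k=86}^{89} k² = 238965 - 208335 = 30630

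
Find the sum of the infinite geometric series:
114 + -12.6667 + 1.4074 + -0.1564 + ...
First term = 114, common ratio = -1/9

For |r| < 1, S = a / (1 - r)
S = 114 / (1 - (-1/9))
S = 114 / (10/9)
S = 513/5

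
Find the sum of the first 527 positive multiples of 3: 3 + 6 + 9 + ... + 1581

Factor out 3: = 3(1 + 2 + ... + 527) = 3 × n(n+1)/2
= 3 × 527×528/2
= 3 × 139128
= 417384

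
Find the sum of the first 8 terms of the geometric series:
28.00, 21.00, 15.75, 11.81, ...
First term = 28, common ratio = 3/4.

Sₙ = a(1 - rⁿ) / (1 - r)
S_8 = 28(1 - (3/4)^8) / (1 - (3/4))
S_8 = 28(1 - (6561/65536)) / (1/4)
S_8 = 412825/4096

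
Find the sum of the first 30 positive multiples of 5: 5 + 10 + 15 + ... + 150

Factor out 5: = 5(1 + 2 + ... + 30) = 5 × n(n+1)/2
= 5 × 30×31/2
= 5 × 465
= 2325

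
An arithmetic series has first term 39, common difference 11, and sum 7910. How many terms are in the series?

Using S = n/2 × [2a + (n-1)d]
7910 = n/2 × [2(39) + (n-1)(11)]
7910 = n/2 × [78 + 11n - 11]
15820 = n × [67 + 11n]
11n² + (67)n - 15820 = 0
Discriminant: Δ = (67)² - 4(11)(-15820) = 4489 + 696080 = 700569
√Δ = 837
n = [-(67) + √Δ] / (2·11) = (-67 + 837) / 22 = 770 / 22 = 35
(The negative root is discarded since n must be a positive integer.)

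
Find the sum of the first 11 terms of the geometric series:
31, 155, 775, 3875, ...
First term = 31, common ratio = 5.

Sₙ = a(1 - rⁿ) / (1 - r)
S_11 = 31(1 - 5^11) / (1 - 5)
S_11 = 31(1 - 48828125) / (-4)
S_11 = 378417961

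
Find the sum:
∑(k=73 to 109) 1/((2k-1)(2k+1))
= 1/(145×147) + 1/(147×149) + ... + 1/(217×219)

Partial fractions: 1/((2k-1)(2k+1)) = (1/2)[1/(2k-1) - 1/(2k+1)]
The series telescopes:
= (1/2)[1/145 - 1/219]
= 37/31755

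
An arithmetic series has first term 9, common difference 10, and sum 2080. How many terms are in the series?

Using S = n/2 × [2a + (n-1)d]
2080 = n/2 × [2(9) + (n-1)(10)]
2080 = n/2 × [18 + 10n - 10]
4160 = n × [8 + 10n]
10n² + (8)n - 4160 = 0
Discriminant: Δ = (8)² - 4(10)(-4160) = 64 + 166400 = 166464
√Δ = 408
n = [-(8) + √Δ] / (2·10) = (-8 + 408) / 20 = 400 / 20 = 20
(The negative root is discarded since n must be a positive integer.)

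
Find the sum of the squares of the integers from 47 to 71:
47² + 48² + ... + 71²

Use ∑_{k=1}^{n} k² = n(n+1)(2n+1)/6, then subtract the first 46 terms.
∑_{k=1}^{71} k² = 71×72×143/6 = 121836
∑_{k=1}^{46} k² = 46×47×93/6 = 33511
∑_{k=47}^{71} k² = 121836 - 33511 = 88325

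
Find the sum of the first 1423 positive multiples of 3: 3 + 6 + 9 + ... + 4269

Factor out 3: = 3(1 + 2 + ... + 1423) = 3 × n(n+1)/2
= 3 × 1423×1424/2
= 3 × 1013176
= 3039528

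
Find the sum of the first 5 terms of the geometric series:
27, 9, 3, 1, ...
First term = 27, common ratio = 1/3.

Sₙ = a(1 - rⁿ) / (1 - r)
S_5 = 27(1 - (1/3)^5) / (1 - (1/3))
S_5 = 27(1 - (1/243)) / (2/3)
S_5 = 121/3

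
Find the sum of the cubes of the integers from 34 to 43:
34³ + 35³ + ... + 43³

Use ∑_{k=1}^{n} k³ = [n(n+1)/2]², then subtract the first 33 terms.
∑_{k=1}^{43} k³ = [43×44/2]² = 946² = 894916
∑_{k=1}^{33} k³ = [33×34/2]² = 561² = 314721
∑_{k=34}^{43} k³ = 894916 - 314721 = 580195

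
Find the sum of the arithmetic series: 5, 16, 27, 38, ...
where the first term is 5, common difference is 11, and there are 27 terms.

Sₙ = n/2 × (first + last)
Last term = a + (n-1)d = 5 + (27-1)×11 = 291
S_27 = 27/2 × (5 + 291)
S_27 = 27/2 × 296 = 3996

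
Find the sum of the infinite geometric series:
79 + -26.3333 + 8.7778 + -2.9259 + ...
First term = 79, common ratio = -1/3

For |r| < 1, S = a / (1 - r)
S = 79 / (1 - (-1/3))
S = 79 / (4/3)
S = 237/4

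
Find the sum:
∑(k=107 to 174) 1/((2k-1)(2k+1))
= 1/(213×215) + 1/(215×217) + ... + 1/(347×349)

Partial fractions: 1/((2k-1)(2k+1)) = (1/2)[1/(2k-1) - 1/(2k+1)]
The series telescopes:
= (1/2)[1/213 - 1/349]
= 68/74337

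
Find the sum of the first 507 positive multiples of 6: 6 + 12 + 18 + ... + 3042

Factor out 6: = 6(1 + 2 + ... + 507) = 6 × n(n+1)/2
= 6 × 507×508/2
= 6 × 128778
= 772668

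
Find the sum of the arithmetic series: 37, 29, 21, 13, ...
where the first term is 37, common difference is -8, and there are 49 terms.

Sₙ = n/2 × (first + last)
Last term = a + (n-1)d = 37 + (49-1)×(-8) = -347
S_49 = 49/2 × (37 + (-347))
S_49 = 49/2 × (-310) = -7595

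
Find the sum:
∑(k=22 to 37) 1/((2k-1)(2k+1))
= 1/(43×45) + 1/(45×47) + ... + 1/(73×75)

Partial fractions: 1/((2k-1)(2k+1)) = (1/2)[1/(2k-1) - 1/(2k+1)]
The series telescopes:
= (1/2)[1/43 - 1/75]
= 16/3225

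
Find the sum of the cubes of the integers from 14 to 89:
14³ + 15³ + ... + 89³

Use ∑_{k=1}^{n} k³ = [n(n+1)/2]², then subtract the first 13 terms.
∑_{k=1}^{89} k³ = [89×90/2]² = 4005² = 16040025
∑_{k=1}^{13} k³ = [13×14/2]² = 91² = 8281
∑_{k=14}^{89} k³ = 16040025 - 8281 = 16031744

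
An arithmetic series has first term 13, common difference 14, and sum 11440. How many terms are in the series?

Using S = n/2 × [2a + (n-1)d]
11440 = n/2 × [2(13) + (n-1)(14)]
11440 = n/2 × [26 + 14n - 14]
22880 = n × [12 + 14n]
14n² + (12)n - 22880 = 0
Discriminant: Δ = (12)² - 4(14)(-22880) = 144 + 1281280 = 1281424
√Δ = 1132
n = [-(12) + √Δ] / (2·14) = (-12 + 1132) / 28 = 1120 / 28 = 40
(The negative root is discarded since n must be a positive integer.)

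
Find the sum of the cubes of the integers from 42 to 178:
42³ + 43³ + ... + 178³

Use ∑_{k=1}^{n} k³ = [n(n+1)/2]², then subtract the first 41 terms.
∑_{k=1}^{178} k³ = [178×179/2]² = 15931² = 253796761
∑_{k=1}^{41} k³ = [41×42/2]² = 861² = 741321
∑_{k=42}^{178} k³ = 253796761 - 741321 = 253055440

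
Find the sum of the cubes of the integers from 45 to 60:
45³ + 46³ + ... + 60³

Use ∑_{k=1}^{n} k³ = [n(n+1)/2]², then subtract the first 44 terms.
∑_{k=1}^{60} k³ = [60×61/2]² = 1830² = 3348900
∑_{k=1}^{44} k³ = [44×45/2]² = 990² = 980100
∑_{k=45}^{60} k³ = 3348900 - 980100 = 2368800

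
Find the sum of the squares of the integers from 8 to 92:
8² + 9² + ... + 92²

Use ∑_{k=1}^{n} k² = n(n+1)(2n+1)/6, then subtract the first 7 terms.
∑_{k=1}^{92} k² = 92×93×185/6 = 263810
∑_{k=1}^{7} k² = 7×8×15/6 = 140
∑_{k=8}^{92} k² = 263810 - 140 = 263670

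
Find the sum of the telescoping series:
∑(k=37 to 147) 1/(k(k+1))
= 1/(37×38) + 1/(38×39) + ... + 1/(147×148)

Partial fractions: 1/(k(k+1)) = 1/k - 1/(k+1)
The series telescopes:
= (1/37 - 1/38) + (1/38 - 1/39) + ... + (1/147 - 1/148)
= 1/37 - 1/148
= 3/148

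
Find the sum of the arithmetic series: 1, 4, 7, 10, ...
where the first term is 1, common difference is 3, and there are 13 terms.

Sₙ = n/2 × (first + last)
Last term = a + (n-1)d = 1 + (13-1)×3 = 37
S_13 = 13/2 × (1 + 37)
S_13 = 13/2 × 38 = 247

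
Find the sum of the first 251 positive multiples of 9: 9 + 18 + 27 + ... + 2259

Factor out 9: = 9(1 + 2 + ... + 251) = 9 × n(n+1)/2
= 9 × 251×252/2
= 9 × 31626
= 284634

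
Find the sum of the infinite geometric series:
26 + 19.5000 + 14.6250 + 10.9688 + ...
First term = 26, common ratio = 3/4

For |r| < 1, S = a / (1 - r)
S = 26 / (1 - (3/4))
S = 26 / (1/4)
S = 104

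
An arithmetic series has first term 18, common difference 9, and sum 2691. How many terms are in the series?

Using S = n/2 × [2a + (n-1)d]
2691 = n/2 × [2(18) + (n-1)(9)]
2691 = n/2 × [36 + 9n - 9]
5382 = n × [27 + 9n]
9n² + (27)n - 5382 = 0
Discriminant: Δ = (27)² - 4(9)(-5382) = 729 + 193752 = 194481
√Δ = 441
n = [-(27) + √Δ] / (2·9) = (-27 + 441) / 18 = 414 / 18 = 23
(The negative root is discarded since n must be a positive integer.)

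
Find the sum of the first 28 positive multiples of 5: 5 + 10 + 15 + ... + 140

Factor out 5: = 5(1 + 2 + ... + 28) = 5 × n(n+1)/2
= 5 × 28×29/2
= 5 × 406
= 2030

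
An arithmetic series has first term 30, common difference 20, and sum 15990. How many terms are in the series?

Using S = n/2 × [2a + (n-1)d]
15990 = n/2 × [2(30) + (n-1)(20)]
15990 = n/2 × [60 + 20n - 20]
31980 = n × [40 + 20n]
20n² + (40)n - 31980 = 0
Discriminant: Δ = (40)² - 4(20)(-31980) = 1600 + 2558400 = 2560000
√Δ = 1600
n = [-(40) + √Δ] / (2·20) = (-40 + 1600) / 40 = 1560 / 40 = 39
(The negative root is discarded since n must be a positive integer.)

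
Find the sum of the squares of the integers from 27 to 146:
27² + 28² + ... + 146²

Use ∑_{k=1}^{n} k² = n(n+1)(2n+1)/6, then subtract the first 26 terms.
∑_{k=1}^{146} k² = 146×147×293/6 = 1048061
∑_{k=1}^{26} k² = 26×27×53/6 = 6201
∑_{k=27}^{146} k² = 1048061 - 6201 = 1041860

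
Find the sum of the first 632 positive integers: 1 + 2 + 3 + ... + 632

Formula: ∑k = n(n+1)/2
= 632×633/2
= 400056/2
= 200028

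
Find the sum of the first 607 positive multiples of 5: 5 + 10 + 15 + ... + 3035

Factor out 5: = 5(1 + 2 + ... + 607) = 5 × n(n+1)/2
= 5 × 607×608/2
= 5 × 184528
= 922640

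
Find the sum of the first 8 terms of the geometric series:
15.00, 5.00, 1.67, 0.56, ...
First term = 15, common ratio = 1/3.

Sₙ = a(1 - rⁿ) / (1 - r)
S_8 = 15(1 - (1/3)^8) / (1 - (1/3))
S_8 = 15(1 - (1/6561)) / (2/3)
S_8 = 16400/729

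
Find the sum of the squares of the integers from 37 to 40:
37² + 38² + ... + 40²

Use ∑_{k=1}^{n} k² = n(n+1)(2n+1)/6, then subtract the first 36 terms.
∑_{k=1}^{40} k² = 40×41×81/6 = 22140
∑_{k=1}^{36} k² = 36×37×73/6 = 16206
∑_{k=37}^{40} k² = 22140 - 16206 = 5934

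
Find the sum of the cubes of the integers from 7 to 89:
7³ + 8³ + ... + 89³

Use ∑_{k=1}^{n} k³ = [n(n+1)/2]², then subtract the first 6 terms.
∑_{k=1}^{89} k³ = [89×90/2]² = 4005² = 16040025
∑_{k=1}^{6} k³ = [6×7/2]² = 21² = 441
∑_{k=7}^{89} k³ = 16040025 - 441 = 16039584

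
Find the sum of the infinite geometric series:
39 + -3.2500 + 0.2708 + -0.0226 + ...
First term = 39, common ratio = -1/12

For |r| < 1, S = a / (1 - r)
S = 39 / (1 - (-1/12))
S = 39 / (13/12)
S = 36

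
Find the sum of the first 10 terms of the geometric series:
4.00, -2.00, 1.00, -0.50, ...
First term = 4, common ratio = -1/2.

Sₙ = a(1 - rⁿ) / (1 - r)
S_10 = 4(1 - (-1/2)^10) / (1 - (-1/2))
S_10 = 4(1 - (1/1024)) / (3/2)
S_10 = 341/128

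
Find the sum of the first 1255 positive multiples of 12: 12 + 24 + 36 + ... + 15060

Factor out 12: = 12(1 + 2 + ... + 1255) = 12 × n(n+1)/2
= 12 × 1255×1256/2
= 12 × 788140
= 9457680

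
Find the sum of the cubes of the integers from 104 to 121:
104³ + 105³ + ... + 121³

Use ∑_{k=1}^{n} k³ = [n(n+1)/2]², then subtract the first 103 terms.
∑_{k=1}^{121} k³ = [121×122/2]² = 7381² = 54479161
∑_{k=1}^{103} k³ = [103×104/2]² = 5356² = 28686736
∑_{k=104}^{121} k³ = 54479161 - 28686736 = 25792425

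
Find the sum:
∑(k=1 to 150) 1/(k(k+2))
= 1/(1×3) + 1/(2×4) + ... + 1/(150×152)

Partial fractions: 1/(k(k+2)) = (1/2)[1/k - 1/(k+2)]
Telescoping leaves the first two and last two terms:
= (1/2)[1/1 + 1/2 - 1/151 - 1/152]
= 34125/45904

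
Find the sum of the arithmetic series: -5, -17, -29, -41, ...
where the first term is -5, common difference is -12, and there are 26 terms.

Sₙ = n/2 × (first + last)
Last term = a + (n-1)d = -5 + (26-1)×(-12) = -305
S_26 = 26/2 × (-5 + (-305))
S_26 = 26/2 × (-310) = -4030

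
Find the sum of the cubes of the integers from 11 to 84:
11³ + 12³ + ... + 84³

Use ∑_{k=1}^{n} k³ = [n(n+1)/2]², then subtract the first 10 terms.
∑_{k=1}^{84} k³ = [84×85/2]² = 3570² = 12744900
∑_{k=1}^{10} k³ = [10×11/2]² = 55² = 3025
∑_{k=11}^{84} k³ = 12744900 - 3025 = 12741875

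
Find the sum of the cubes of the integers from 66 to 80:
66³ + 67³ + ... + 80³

Use ∑_{k=1}^{n} k³ = [n(n+1)/2]², then subtract the first 65 terms.
∑_{k=1}^{80} k³ = [80×81/2]² = 3240² = 10497600
∑_{k=1}^{65} k³ = [65×66/2]² = 2145² = 4601025
∑_{k=66}^{80} k³ = 10497600 - 4601025 = 5896575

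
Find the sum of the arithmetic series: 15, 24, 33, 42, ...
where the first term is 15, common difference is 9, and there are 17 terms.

Sₙ = n/2 × (first + last)
Last term = a + (n-1)d = 15 + (17-1)×9 = 159
S_17 = 17/2 × (15 + 159)
S_17 = 17/2 × 174 = 1479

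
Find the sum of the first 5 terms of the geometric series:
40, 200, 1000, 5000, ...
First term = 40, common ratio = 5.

Sₙ = a(1 - rⁿ) / (1 - r)
S_5 = 40(1 - 5^5) / (1 - 5)
S_5 = 40(1 - 3125) / (-4)
S_5 = 31240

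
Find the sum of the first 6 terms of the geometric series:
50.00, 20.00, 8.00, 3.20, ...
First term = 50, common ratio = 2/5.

Sₙ = a(1 - rⁿ) / (1 - r)
S_6 = 50(1 - (2/5)^6) / (1 - (2/5))
S_6 = 50(1 - (64/15625)) / (3/5)
S_6 = 10374/125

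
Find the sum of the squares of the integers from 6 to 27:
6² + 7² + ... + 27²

Use ∑_{k=1}^{n} k² = n(n+1)(2n+1)/6, then subtract the first 5 terms.
∑_{k=1}^{27} k² = 27×28×55/6 = 6930
∑_{k=1}^{5} k² = 5×6×11/6 = 55
∑_{k=6}^{27} k² = 6930 - 55 = 6875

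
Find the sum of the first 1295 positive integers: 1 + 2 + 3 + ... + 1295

Formula: ∑k = n(n+1)/2
= 1295×1296/2
= 1678320/2
= 839160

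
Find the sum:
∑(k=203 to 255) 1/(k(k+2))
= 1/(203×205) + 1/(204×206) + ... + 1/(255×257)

Partial fractions: 1/(k(k+2)) = (1/2)[1/k - 1/(k+2)]
Telescoping leaves the first two and last two terms:
= (1/2)[1/203 + 1/204 - 1/256 - 1/257]
= 1383247/1362289152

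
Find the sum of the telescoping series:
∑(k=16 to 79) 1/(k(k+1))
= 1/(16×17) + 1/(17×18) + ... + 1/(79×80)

Partial fractions: 1/(k(k+1)) = 1/k - 1/(k+1)
The series telescopes:
= (1/16 - 1/17) + (1/17 - 1/18) + ... + (1/79 - 1/80)
= 1/16 - 1/80
= 1/20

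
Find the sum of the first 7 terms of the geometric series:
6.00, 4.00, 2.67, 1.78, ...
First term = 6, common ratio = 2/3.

Sₙ = a(1 - rⁿ) / (1 - r)
S_7 = 6(1 - (2/3)^7) / (1 - (2/3))
S_7 = 6(1 - (128/2187)) / (1/3)
S_7 = 4118/243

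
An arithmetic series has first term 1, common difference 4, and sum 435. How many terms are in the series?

Using S = n/2 × [2a + (n-1)d]
435 = n/2 × [2(1) + (n-1)(4)]
435 = n/2 × [2 + 4n - 4]
870 = n × [-2 + 4n]
4n² + (-2)n - 870 = 0
Discriminant: Δ = (-2)² - 4(4)(-870) = 4 + 13920 = 13924
√Δ = 118
n = [-(-2) + √Δ] / (2·4) = (2 + 118) / 8 = 120 / 8 = 15
(The negative root is discarded since n must be a positive integer.)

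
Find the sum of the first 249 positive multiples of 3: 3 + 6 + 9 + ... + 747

Factor out 3: = 3(1 + 2 + ... + 249) = 3 × n(n+1)/2
= 3 × 249×250/2
= 3 × 31125
= 93375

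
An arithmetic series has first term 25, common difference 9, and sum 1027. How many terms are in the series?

Using S = n/2 × [2a + (n-1)d]
1027 = n/2 × [2(25) + (n-1)(9)]
1027 = n/2 × [50 + 9n - 9]
2054 = n × [41 + 9n]
9n² + (41)n - 2054 = 0
Discriminant: Δ = (41)² - 4(9)(-2054) = 1681 + 73944 = 75625
√Δ = 275
n = [-(41) + √Δ] / (2·9) = (-41 + 275) / 18 = 234 / 18 = 13
(The negative root is discarded since n must be a positive integer.)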